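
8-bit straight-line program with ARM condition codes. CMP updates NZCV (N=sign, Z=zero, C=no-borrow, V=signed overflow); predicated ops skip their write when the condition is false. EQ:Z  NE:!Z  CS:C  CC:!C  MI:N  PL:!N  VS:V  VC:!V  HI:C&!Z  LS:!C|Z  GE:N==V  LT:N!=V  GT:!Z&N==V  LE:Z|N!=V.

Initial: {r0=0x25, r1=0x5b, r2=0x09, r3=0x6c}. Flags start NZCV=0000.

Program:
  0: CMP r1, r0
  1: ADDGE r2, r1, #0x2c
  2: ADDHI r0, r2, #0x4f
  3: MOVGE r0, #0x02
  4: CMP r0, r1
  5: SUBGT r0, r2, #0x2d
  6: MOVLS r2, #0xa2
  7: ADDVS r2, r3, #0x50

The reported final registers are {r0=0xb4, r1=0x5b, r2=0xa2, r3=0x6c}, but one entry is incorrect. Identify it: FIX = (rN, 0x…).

[0] flags=0010 → (cmp)
[1] flags=0010 GE?T → r2=0x87
[2] flags=0010 HI?T → r0=0xd6
[3] flags=0010 GE?T → r0=0x02
[4] flags=1000 → (cmp)
[5] flags=1000 GT?F → skip
[6] flags=1000 LS?T → r2=0xa2
[7] flags=1000 VS?F → skip

FIX = (r0, 0x02)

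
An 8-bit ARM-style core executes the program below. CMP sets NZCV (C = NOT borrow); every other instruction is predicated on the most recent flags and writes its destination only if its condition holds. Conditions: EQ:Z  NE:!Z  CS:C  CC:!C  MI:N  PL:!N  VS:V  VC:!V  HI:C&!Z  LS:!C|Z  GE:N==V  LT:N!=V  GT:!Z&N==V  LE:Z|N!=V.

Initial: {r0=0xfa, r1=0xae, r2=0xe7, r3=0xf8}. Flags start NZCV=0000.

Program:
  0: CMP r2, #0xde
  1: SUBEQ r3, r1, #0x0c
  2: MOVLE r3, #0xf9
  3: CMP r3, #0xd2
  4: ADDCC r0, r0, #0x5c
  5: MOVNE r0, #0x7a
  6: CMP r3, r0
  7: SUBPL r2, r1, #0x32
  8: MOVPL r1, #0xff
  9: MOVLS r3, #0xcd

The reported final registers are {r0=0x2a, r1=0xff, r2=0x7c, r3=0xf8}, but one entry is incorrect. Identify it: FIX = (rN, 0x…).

FIX = (r0, 0x7a)

[0] flags=0010 → (cmp)
[1] flags=0010 EQ?F → skip
[2] flags=0010 LE?F → skip
[3] flags=0010 → (cmp)
[4] flags=0010 CC?F → skip
[5] flags=0010 NE?T → r0=0x7a
[6] flags=0011 → (cmp)
[7] flags=0011 PL?T → r2=0x7c
[8] flags=0011 PL?T → r1=0xff
[9] flags=0011 LS?F → skip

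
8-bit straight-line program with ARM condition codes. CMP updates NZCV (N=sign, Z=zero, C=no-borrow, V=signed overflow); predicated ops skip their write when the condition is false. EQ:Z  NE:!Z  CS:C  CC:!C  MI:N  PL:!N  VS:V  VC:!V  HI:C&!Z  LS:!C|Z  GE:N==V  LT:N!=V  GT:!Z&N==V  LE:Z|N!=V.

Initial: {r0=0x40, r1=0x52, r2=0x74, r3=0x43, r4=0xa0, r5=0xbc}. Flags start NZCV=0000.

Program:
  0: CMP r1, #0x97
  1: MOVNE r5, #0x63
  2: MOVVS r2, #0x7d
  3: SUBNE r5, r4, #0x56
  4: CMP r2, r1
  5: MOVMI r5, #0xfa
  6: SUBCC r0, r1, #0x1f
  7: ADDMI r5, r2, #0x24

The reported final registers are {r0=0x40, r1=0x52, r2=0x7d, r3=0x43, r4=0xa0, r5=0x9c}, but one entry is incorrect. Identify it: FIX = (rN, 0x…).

[0] flags=1001 → (cmp)
[1] flags=1001 NE?T → r5=0x63
[2] flags=1001 VS?T → r2=0x7d
[3] flags=1001 NE?T → r5=0x4a
[4] flags=0010 → (cmp)
[5] flags=0010 MI?F → skip
[6] flags=0010 CC?F → skip
[7] flags=0010 MI?F → skip

FIX = (r5, 0x4a)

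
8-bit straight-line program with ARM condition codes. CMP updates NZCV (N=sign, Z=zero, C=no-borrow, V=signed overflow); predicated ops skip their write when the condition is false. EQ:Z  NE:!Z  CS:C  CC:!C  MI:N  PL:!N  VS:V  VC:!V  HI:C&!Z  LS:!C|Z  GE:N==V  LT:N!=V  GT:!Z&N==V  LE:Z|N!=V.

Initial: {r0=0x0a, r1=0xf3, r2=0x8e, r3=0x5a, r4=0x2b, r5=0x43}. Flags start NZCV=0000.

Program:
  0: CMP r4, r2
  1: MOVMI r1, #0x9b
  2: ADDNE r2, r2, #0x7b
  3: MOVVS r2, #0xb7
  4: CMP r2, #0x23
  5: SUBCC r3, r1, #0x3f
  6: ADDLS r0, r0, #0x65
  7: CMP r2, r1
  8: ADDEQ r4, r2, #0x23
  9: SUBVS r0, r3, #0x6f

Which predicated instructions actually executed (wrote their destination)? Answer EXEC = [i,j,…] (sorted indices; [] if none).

EXEC = [1,2,3]

0: ✓ CMP  NZCV=1001
1: ✓ MOVMI  r1←0x9b
2: ✓ ADDNE  r2←0x09
3: ✓ MOVVS  r2←0xb7
4: ✓ CMP  NZCV=1010
5: · SUBCC
6: · ADDLS
7: ✓ CMP  NZCV=0010
8: · ADDEQ
9: · SUBVS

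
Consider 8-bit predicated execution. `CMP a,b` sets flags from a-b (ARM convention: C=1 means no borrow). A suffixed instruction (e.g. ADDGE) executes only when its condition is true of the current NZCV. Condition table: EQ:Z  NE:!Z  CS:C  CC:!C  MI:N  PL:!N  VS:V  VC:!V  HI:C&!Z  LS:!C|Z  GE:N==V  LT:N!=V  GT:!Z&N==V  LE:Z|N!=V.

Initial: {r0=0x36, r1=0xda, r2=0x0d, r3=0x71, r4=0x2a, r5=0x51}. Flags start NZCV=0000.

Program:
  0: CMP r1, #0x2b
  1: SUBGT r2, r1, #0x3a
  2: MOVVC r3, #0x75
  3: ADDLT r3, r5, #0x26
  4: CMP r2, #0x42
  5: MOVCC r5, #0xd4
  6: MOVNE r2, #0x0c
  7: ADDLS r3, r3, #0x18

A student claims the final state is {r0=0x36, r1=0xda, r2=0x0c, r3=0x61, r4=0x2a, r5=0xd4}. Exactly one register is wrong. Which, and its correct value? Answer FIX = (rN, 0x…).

[0] flags=1010 → (cmp)
[1] flags=1010 GT?F → skip
[2] flags=1010 VC?T → r3=0x75
[3] flags=1010 LT?T → r3=0x77
[4] flags=1000 → (cmp)
[5] flags=1000 CC?T → r5=0xd4
[6] flags=1000 NE?T → r2=0x0c
[7] flags=1000 LS?T → r3=0x8f

FIX = (r3, 0x8f)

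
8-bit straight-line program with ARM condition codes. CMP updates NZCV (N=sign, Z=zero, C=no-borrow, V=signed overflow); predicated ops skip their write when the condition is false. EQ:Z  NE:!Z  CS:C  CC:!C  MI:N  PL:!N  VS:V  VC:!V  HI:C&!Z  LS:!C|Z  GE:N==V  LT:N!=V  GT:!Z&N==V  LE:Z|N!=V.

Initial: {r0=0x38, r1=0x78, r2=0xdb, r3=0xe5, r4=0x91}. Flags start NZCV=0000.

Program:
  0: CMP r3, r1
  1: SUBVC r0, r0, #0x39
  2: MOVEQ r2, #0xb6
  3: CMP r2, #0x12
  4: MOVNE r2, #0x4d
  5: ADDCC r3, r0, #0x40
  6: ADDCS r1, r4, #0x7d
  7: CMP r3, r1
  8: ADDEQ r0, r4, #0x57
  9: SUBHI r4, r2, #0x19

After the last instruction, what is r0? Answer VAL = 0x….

VAL = 0x38

[0] flags=0011 → (cmp)
[1] flags=0011 VC?F → skip
[2] flags=0011 EQ?F → skip
[3] flags=1010 → (cmp)
[4] flags=1010 NE?T → r2=0x4d
[5] flags=1010 CC?F → skip
[6] flags=1010 CS?T → r1=0x0e
[7] flags=1010 → (cmp)
[8] flags=1010 EQ?F → skip
[9] flags=1010 HI?T → r4=0x34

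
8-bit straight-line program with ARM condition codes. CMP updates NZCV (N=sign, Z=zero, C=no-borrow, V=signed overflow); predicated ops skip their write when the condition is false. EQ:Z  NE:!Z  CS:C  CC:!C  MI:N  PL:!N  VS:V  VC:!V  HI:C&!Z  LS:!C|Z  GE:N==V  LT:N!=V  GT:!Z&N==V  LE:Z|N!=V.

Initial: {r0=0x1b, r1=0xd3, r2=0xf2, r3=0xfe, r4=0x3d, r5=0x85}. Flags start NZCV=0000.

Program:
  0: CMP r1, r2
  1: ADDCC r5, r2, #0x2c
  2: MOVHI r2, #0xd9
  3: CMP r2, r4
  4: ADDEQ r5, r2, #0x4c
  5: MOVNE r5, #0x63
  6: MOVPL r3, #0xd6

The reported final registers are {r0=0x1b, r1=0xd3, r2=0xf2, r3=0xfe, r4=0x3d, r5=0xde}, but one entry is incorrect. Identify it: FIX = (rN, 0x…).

FIX = (r5, 0x63)

[0] flags=1000 → (cmp)
[1] flags=1000 CC?T → r5=0x1e
[2] flags=1000 HI?F → skip
[3] flags=1010 → (cmp)
[4] flags=1010 EQ?F → skip
[5] flags=1010 NE?T → r5=0x63
[6] flags=1010 PL?F → skip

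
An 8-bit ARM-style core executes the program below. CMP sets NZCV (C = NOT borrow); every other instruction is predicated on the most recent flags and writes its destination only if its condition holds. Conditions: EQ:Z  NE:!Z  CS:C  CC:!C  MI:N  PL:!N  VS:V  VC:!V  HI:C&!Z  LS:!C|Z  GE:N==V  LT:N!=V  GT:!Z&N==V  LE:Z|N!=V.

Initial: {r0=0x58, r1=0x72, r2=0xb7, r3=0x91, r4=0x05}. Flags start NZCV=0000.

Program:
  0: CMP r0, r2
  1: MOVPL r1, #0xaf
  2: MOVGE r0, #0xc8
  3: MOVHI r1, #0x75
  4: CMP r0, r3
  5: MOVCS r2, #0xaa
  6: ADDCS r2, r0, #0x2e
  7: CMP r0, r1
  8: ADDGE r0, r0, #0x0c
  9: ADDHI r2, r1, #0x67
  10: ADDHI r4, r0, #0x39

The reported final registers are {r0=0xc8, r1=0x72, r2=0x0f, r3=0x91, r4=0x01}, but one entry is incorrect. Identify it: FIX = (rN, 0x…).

FIX = (r2, 0xd9)

0: ✓ CMP  NZCV=1001
1: · MOVPL
2: ✓ MOVGE  r0←0xc8
3: · MOVHI
4: ✓ CMP  NZCV=0010
5: ✓ MOVCS  r2←0xaa
6: ✓ ADDCS  r2←0xf6
7: ✓ CMP  NZCV=0011
8: · ADDGE
9: ✓ ADDHI  r2←0xd9
10: ✓ ADDHI  r4←0x01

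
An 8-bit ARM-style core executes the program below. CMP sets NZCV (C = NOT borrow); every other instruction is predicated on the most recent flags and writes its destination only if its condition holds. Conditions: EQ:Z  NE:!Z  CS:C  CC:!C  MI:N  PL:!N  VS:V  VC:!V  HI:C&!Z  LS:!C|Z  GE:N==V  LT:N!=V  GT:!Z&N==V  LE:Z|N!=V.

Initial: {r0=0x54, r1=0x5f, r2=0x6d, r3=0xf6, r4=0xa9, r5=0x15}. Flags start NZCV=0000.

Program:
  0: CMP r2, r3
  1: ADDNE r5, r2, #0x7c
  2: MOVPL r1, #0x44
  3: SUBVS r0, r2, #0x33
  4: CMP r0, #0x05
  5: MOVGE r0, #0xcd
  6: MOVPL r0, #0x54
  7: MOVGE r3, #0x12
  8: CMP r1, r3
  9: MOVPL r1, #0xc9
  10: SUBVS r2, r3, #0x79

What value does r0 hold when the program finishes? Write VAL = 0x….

VAL = 0x54

0: ✓ CMP  NZCV=0000
1: ✓ ADDNE  r5←0xe9
2: ✓ MOVPL  r1←0x44
3: · SUBVS
4: ✓ CMP  NZCV=0010
5: ✓ MOVGE  r0←0xcd
6: ✓ MOVPL  r0←0x54
7: ✓ MOVGE  r3←0x12
8: ✓ CMP  NZCV=0010
9: ✓ MOVPL  r1←0xc9
10: · SUBVS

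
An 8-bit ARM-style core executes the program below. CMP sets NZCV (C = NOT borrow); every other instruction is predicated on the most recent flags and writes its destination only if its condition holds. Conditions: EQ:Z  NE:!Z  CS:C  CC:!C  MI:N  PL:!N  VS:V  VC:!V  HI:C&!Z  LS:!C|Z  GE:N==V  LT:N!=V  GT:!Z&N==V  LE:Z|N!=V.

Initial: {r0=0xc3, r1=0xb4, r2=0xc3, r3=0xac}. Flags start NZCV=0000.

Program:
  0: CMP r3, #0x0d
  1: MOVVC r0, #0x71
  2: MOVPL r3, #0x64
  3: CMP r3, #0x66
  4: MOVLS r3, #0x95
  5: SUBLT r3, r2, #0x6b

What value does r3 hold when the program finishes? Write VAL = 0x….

VAL = 0x58

0: ✓ CMP  NZCV=1010
1: ✓ MOVVC  r0←0x71
2: · MOVPL
3: ✓ CMP  NZCV=0011
4: · MOVLS
5: ✓ SUBLT  r3←0x58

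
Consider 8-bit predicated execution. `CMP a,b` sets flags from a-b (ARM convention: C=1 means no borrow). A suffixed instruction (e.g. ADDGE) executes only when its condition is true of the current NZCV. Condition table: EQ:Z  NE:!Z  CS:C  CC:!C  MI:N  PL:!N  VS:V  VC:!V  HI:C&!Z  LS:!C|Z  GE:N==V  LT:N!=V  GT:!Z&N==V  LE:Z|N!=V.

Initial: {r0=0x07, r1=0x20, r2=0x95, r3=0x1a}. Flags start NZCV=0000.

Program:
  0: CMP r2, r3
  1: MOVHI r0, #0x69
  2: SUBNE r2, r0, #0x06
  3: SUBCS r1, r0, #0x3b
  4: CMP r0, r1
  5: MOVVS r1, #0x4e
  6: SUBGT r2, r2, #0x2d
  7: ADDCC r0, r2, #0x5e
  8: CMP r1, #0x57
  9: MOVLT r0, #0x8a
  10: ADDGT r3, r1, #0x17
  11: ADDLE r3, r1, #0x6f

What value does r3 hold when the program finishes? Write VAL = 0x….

VAL = 0x9d

0: ✓ CMP  NZCV=0011
1: ✓ MOVHI  r0←0x69
2: ✓ SUBNE  r2←0x63
3: ✓ SUBCS  r1←0x2e
4: ✓ CMP  NZCV=0010
5: · MOVVS
6: ✓ SUBGT  r2←0x36
7: · ADDCC
8: ✓ CMP  NZCV=1000
9: ✓ MOVLT  r0←0x8a
10: · ADDGT
11: ✓ ADDLE  r3←0x9d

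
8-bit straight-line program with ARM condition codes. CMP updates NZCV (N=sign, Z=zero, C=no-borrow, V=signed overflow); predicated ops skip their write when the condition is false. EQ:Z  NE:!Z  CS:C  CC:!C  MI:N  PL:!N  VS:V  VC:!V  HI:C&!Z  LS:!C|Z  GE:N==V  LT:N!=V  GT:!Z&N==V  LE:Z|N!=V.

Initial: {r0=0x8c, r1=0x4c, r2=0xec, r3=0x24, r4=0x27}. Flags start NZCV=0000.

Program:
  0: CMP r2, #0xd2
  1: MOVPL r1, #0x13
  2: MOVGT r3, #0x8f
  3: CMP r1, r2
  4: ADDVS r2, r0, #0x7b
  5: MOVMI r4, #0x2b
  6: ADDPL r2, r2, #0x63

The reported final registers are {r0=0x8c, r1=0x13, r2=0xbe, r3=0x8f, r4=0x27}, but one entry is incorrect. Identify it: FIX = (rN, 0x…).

FIX = (r2, 0x4f)

0: ✓ CMP  NZCV=0010
1: ✓ MOVPL  r1←0x13
2: ✓ MOVGT  r3←0x8f
3: ✓ CMP  NZCV=0000
4: · ADDVS
5: · MOVMI
6: ✓ ADDPL  r2←0x4f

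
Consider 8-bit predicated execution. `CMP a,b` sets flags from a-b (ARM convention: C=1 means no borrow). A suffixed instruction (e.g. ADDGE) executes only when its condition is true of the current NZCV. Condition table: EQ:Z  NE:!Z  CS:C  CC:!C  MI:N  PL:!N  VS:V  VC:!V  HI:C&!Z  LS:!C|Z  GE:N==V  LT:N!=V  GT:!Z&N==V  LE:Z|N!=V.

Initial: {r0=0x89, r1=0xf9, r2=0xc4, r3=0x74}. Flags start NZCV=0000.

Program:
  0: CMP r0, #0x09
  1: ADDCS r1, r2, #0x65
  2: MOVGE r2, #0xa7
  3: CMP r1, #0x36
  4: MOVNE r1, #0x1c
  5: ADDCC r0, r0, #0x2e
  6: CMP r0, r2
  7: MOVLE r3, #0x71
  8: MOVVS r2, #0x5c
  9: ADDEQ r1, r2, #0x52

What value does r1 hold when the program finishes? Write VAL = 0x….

VAL = 0x1c

[0] flags=1010 → (cmp)
[1] flags=1010 CS?T → r1=0x29
[2] flags=1010 GE?F → skip
[3] flags=1000 → (cmp)
[4] flags=1000 NE?T → r1=0x1c
[5] flags=1000 CC?T → r0=0xb7
[6] flags=1000 → (cmp)
[7] flags=1000 LE?T → r3=0x71
[8] flags=1000 VS?F → skip
[9] flags=1000 EQ?F → skip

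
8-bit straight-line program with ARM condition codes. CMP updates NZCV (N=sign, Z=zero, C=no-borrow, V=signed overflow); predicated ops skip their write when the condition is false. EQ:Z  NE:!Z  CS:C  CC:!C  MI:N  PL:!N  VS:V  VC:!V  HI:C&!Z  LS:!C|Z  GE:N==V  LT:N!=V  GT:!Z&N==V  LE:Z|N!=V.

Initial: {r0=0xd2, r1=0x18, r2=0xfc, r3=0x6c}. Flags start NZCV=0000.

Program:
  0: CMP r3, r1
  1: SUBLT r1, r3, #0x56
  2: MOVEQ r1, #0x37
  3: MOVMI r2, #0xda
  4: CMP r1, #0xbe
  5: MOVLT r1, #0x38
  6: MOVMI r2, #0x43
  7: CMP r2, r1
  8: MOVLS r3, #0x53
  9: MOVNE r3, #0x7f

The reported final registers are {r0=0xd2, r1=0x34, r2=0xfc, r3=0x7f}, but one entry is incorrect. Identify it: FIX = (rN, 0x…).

FIX = (r1, 0x18)

[0] flags=0010 → (cmp)
[1] flags=0010 LT?F → skip
[2] flags=0010 EQ?F → skip
[3] flags=0010 MI?F → skip
[4] flags=0000 → (cmp)
[5] flags=0000 LT?F → skip
[6] flags=0000 MI?F → skip
[7] flags=1010 → (cmp)
[8] flags=1010 LS?F → skip
[9] flags=1010 NE?T → r3=0x7f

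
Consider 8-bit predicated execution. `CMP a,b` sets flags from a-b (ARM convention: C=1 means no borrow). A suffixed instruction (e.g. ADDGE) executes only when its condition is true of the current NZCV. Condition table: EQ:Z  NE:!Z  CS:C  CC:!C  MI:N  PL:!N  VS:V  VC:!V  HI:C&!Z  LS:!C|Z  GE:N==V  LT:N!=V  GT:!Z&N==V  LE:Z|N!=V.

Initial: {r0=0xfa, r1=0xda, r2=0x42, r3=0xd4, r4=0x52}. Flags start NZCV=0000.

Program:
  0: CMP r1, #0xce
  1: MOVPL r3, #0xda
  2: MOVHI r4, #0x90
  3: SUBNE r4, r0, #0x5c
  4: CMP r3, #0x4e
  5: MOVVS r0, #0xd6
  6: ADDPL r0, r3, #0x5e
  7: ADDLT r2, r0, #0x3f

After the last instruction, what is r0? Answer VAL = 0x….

VAL = 0xfa

0: ✓ CMP  NZCV=0010
1: ✓ MOVPL  r3←0xda
2: ✓ MOVHI  r4←0x90
3: ✓ SUBNE  r4←0x9e
4: ✓ CMP  NZCV=1010
5: · MOVVS
6: · ADDPL
7: ✓ ADDLT  r2←0x39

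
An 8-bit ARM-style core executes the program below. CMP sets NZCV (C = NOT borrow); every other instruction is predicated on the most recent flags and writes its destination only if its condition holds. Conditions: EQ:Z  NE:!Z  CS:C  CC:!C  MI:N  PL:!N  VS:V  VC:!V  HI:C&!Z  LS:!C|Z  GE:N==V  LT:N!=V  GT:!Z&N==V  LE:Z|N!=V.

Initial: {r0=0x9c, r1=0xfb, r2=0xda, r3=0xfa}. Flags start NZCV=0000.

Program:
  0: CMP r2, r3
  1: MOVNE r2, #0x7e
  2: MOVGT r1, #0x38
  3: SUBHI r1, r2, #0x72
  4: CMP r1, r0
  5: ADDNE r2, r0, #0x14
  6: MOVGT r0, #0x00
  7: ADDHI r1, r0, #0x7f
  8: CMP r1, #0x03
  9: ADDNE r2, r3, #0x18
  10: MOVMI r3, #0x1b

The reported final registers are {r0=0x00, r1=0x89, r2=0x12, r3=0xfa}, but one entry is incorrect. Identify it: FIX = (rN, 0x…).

FIX = (r1, 0x7f)

0: ✓ CMP  NZCV=1000
1: ✓ MOVNE  r2←0x7e
2: · MOVGT
3: · SUBHI
4: ✓ CMP  NZCV=0010
5: ✓ ADDNE  r2←0xb0
6: ✓ MOVGT  r0←0x00
7: ✓ ADDHI  r1←0x7f
8: ✓ CMP  NZCV=0010
9: ✓ ADDNE  r2←0x12
10: · MOVMI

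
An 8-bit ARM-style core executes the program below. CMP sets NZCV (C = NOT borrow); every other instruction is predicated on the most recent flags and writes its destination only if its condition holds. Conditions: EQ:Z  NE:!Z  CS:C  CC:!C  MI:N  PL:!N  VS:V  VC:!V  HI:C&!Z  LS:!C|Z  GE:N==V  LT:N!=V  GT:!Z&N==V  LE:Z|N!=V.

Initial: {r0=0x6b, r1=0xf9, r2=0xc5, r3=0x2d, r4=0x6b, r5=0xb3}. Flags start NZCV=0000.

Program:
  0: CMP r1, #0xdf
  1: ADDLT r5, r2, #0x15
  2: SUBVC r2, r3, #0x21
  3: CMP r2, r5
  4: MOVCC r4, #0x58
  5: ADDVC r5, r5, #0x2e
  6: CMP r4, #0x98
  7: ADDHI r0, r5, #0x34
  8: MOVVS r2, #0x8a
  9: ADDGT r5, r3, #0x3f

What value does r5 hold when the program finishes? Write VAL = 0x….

VAL = 0x6c

[0] flags=0010 → (cmp)
[1] flags=0010 LT?F → skip
[2] flags=0010 VC?T → r2=0x0c
[3] flags=0000 → (cmp)
[4] flags=0000 CC?T → r4=0x58
[5] flags=0000 VC?T → r5=0xe1
[6] flags=1001 → (cmp)
[7] flags=1001 HI?F → skip
[8] flags=1001 VS?T → r2=0x8a
[9] flags=1001 GT?T → r5=0x6c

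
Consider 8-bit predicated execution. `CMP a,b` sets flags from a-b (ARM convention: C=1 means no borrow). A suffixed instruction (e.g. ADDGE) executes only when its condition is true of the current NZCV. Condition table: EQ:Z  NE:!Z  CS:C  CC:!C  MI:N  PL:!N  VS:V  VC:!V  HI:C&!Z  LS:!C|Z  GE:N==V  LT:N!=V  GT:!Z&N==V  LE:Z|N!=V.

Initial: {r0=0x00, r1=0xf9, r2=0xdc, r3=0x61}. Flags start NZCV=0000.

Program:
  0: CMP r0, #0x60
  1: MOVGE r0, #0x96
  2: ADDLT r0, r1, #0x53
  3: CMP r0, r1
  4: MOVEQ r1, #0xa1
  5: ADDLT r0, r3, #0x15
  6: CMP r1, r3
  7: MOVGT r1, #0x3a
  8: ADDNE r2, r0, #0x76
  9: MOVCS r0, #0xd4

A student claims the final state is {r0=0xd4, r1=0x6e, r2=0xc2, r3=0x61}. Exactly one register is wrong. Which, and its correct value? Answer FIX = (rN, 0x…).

FIX = (r1, 0xf9)

[0] flags=1000 → (cmp)
[1] flags=1000 GE?F → skip
[2] flags=1000 LT?T → r0=0x4c
[3] flags=0000 → (cmp)
[4] flags=0000 EQ?F → skip
[5] flags=0000 LT?F → skip
[6] flags=1010 → (cmp)
[7] flags=1010 GT?F → skip
[8] flags=1010 NE?T → r2=0xc2
[9] flags=1010 CS?T → r0=0xd4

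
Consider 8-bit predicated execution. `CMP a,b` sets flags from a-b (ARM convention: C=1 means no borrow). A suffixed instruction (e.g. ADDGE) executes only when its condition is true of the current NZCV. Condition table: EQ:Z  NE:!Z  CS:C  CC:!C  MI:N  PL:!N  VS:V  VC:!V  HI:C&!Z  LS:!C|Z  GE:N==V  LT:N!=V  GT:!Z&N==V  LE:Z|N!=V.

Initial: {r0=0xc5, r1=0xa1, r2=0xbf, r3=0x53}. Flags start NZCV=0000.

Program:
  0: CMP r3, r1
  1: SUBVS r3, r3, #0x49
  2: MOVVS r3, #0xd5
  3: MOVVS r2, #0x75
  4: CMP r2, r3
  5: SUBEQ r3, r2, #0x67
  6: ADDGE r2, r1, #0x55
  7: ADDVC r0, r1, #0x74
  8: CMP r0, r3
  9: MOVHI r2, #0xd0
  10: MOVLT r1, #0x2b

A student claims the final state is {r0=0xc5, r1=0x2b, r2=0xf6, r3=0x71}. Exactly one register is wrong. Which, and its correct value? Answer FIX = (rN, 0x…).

FIX = (r3, 0xd5)

[0] flags=1001 → (cmp)
[1] flags=1001 VS?T → r3=0x0a
[2] flags=1001 VS?T → r3=0xd5
[3] flags=1001 VS?T → r2=0x75
[4] flags=1001 → (cmp)
[5] flags=1001 EQ?F → skip
[6] flags=1001 GE?T → r2=0xf6
[7] flags=1001 VC?F → skip
[8] flags=1000 → (cmp)
[9] flags=1000 HI?F → skip
[10] flags=1000 LT?T → r1=0x2b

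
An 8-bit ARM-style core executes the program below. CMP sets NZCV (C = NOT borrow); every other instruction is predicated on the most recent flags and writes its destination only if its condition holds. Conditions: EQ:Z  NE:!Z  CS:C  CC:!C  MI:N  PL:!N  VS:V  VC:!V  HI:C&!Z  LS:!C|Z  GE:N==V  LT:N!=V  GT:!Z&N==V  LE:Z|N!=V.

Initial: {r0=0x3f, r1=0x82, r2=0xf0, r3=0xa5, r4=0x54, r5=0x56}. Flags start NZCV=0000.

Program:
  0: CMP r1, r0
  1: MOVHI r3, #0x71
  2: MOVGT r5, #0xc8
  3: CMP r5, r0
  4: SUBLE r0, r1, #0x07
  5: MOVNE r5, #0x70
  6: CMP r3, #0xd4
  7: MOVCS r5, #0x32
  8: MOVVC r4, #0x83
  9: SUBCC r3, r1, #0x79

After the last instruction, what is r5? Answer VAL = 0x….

[0] flags=0011 → (cmp)
[1] flags=0011 HI?T → r3=0x71
[2] flags=0011 GT?F → skip
[3] flags=0010 → (cmp)
[4] flags=0010 LE?F → skip
[5] flags=0010 NE?T → r5=0x70
[6] flags=1001 → (cmp)
[7] flags=1001 CS?F → skip
[8] flags=1001 VC?F → skip
[9] flags=1001 CC?T → r3=0x09

VAL = 0x70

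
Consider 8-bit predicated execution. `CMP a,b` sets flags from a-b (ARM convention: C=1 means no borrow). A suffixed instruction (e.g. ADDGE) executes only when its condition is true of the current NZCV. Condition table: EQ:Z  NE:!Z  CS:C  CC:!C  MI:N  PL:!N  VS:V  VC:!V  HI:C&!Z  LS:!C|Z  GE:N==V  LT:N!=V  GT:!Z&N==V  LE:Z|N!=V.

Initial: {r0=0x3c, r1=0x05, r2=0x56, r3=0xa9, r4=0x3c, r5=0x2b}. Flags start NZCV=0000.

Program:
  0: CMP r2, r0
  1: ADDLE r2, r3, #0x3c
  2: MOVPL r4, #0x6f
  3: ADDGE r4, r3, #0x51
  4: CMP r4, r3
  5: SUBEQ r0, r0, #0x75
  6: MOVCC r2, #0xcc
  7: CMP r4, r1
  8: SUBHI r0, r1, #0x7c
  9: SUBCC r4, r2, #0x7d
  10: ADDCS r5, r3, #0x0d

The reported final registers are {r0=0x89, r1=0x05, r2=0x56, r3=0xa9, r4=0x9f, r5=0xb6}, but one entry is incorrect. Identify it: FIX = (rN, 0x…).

FIX = (r4, 0xfa)

0: ✓ CMP  NZCV=0010
1: · ADDLE
2: ✓ MOVPL  r4←0x6f
3: ✓ ADDGE  r4←0xfa
4: ✓ CMP  NZCV=0010
5: · SUBEQ
6: · MOVCC
7: ✓ CMP  NZCV=1010
8: ✓ SUBHI  r0←0x89
9: · SUBCC
10: ✓ ADDCS  r5←0xb6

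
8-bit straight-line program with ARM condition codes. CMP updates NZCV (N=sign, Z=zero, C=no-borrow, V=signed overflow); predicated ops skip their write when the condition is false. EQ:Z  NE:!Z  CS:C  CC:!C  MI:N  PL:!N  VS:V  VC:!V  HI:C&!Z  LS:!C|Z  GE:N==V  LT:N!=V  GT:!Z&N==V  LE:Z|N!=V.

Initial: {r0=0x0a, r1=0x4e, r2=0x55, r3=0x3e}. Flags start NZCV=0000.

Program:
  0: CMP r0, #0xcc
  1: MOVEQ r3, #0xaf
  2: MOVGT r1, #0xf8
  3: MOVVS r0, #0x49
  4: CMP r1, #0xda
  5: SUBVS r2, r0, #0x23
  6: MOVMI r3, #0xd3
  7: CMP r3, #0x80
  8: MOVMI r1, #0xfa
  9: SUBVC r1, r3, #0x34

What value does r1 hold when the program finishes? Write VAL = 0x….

VAL = 0xfa

[0] flags=0000 → (cmp)
[1] flags=0000 EQ?F → skip
[2] flags=0000 GT?T → r1=0xf8
[3] flags=0000 VS?F → skip
[4] flags=0010 → (cmp)
[5] flags=0010 VS?F → skip
[6] flags=0010 MI?F → skip
[7] flags=1001 → (cmp)
[8] flags=1001 MI?T → r1=0xfa
[9] flags=1001 VC?F → skip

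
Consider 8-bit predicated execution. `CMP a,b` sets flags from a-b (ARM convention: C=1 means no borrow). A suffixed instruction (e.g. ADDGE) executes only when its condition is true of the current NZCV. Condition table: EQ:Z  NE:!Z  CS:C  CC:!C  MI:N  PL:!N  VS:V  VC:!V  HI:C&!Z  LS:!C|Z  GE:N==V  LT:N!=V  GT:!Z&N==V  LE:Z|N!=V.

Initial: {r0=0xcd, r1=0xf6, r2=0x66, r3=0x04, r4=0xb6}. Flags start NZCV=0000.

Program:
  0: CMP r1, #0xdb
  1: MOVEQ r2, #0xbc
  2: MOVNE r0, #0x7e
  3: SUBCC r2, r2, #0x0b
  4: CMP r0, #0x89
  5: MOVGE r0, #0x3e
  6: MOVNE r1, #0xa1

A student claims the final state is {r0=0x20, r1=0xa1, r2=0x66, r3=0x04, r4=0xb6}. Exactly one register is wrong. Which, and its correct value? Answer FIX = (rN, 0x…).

FIX = (r0, 0x3e)

0: ✓ CMP  NZCV=0010
1: · MOVEQ
2: ✓ MOVNE  r0←0x7e
3: · SUBCC
4: ✓ CMP  NZCV=1001
5: ✓ MOVGE  r0←0x3e
6: ✓ MOVNE  r1←0xa1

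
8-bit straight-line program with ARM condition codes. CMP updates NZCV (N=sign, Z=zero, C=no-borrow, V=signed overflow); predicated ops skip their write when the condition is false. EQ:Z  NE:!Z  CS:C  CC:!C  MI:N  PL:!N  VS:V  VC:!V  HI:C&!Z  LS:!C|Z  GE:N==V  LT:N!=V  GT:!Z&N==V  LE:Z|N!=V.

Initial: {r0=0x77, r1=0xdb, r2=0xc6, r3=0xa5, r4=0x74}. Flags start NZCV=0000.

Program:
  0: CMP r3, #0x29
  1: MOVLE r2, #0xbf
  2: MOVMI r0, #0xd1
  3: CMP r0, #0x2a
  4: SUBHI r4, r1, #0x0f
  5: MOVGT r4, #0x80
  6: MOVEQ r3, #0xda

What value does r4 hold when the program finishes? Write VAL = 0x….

[0] flags=0011 → (cmp)
[1] flags=0011 LE?T → r2=0xbf
[2] flags=0011 MI?F → skip
[3] flags=0010 → (cmp)
[4] flags=0010 HI?T → r4=0xcc
[5] flags=0010 GT?T → r4=0x80
[6] flags=0010 EQ?F → skip

VAL = 0x80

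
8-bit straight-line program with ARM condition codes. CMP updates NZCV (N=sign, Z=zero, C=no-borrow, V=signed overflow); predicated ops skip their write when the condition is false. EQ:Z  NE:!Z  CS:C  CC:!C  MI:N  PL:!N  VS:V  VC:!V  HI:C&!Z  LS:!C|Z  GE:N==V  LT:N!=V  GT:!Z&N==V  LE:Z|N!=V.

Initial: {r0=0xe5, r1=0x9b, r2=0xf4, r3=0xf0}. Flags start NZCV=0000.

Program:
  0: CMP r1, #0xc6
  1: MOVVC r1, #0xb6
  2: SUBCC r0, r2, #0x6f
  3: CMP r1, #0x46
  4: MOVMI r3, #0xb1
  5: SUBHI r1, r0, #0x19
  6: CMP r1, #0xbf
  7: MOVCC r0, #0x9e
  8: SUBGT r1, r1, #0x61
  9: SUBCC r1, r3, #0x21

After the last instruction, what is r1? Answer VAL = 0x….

[0] flags=1000 → (cmp)
[1] flags=1000 VC?T → r1=0xb6
[2] flags=1000 CC?T → r0=0x85
[3] flags=0011 → (cmp)
[4] flags=0011 MI?F → skip
[5] flags=0011 HI?T → r1=0x6c
[6] flags=1001 → (cmp)
[7] flags=1001 CC?T → r0=0x9e
[8] flags=1001 GT?T → r1=0x0b
[9] flags=1001 CC?T → r1=0xcf

VAL = 0xcf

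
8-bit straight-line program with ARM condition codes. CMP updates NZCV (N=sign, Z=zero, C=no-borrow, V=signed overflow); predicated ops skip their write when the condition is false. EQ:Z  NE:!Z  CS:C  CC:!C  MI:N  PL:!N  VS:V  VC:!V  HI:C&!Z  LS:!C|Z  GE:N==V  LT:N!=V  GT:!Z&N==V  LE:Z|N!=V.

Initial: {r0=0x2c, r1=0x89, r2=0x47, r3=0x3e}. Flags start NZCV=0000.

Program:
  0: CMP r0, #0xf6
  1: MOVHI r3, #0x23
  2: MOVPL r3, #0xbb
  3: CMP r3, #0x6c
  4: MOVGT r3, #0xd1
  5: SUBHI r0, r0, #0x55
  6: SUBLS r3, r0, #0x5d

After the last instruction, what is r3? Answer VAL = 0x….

0: ✓ CMP  NZCV=0000
1: · MOVHI
2: ✓ MOVPL  r3←0xbb
3: ✓ CMP  NZCV=0011
4: · MOVGT
5: ✓ SUBHI  r0←0xd7
6: · SUBLS

VAL = 0xbb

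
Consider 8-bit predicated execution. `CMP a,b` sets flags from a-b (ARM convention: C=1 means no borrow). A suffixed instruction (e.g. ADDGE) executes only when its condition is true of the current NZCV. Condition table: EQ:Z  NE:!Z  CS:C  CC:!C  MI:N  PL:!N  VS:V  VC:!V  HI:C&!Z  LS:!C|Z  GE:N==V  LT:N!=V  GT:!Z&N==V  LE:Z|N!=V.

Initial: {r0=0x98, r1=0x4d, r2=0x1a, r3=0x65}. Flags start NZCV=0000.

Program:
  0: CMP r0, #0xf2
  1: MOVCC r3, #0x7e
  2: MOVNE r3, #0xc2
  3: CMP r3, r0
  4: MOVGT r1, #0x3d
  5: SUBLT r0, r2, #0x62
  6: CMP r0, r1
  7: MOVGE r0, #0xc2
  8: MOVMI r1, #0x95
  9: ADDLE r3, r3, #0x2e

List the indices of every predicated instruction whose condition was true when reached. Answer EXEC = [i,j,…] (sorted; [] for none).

[0] flags=1000 → (cmp)
[1] flags=1000 CC?T → r3=0x7e
[2] flags=1000 NE?T → r3=0xc2
[3] flags=0010 → (cmp)
[4] flags=0010 GT?T → r1=0x3d
[5] flags=0010 LT?F → skip
[6] flags=0011 → (cmp)
[7] flags=0011 GE?F → skip
[8] flags=0011 MI?F → skip
[9] flags=0011 LE?T → r3=0xf0

EXEC = [1,2,4,9]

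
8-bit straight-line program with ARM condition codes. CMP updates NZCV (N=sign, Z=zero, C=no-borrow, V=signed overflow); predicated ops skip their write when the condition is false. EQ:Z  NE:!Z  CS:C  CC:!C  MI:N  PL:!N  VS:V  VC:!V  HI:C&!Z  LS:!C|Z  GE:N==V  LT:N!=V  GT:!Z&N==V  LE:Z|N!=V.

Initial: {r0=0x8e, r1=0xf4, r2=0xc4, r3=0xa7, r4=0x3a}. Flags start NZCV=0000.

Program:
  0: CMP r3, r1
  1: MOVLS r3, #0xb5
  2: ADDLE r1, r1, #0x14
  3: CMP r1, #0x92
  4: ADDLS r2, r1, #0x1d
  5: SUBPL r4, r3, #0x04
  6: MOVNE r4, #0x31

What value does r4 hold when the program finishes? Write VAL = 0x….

VAL = 0x31

[0] flags=1000 → (cmp)
[1] flags=1000 LS?T → r3=0xb5
[2] flags=1000 LE?T → r1=0x08
[3] flags=0000 → (cmp)
[4] flags=0000 LS?T → r2=0x25
[5] flags=0000 PL?T → r4=0xb1
[6] flags=0000 NE?T → r4=0x31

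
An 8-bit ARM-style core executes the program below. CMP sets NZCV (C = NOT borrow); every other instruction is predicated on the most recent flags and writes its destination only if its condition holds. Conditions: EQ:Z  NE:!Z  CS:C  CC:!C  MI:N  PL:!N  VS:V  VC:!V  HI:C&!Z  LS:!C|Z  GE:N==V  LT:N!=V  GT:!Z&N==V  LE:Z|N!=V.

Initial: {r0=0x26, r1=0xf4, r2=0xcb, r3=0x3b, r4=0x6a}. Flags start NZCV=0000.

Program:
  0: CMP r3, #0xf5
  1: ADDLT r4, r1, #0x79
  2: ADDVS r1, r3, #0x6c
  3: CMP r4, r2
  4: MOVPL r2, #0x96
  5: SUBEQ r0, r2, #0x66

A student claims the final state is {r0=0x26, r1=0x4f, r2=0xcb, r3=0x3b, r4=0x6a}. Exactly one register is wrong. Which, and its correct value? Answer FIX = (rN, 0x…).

FIX = (r1, 0xf4)

0: ✓ CMP  NZCV=0000
1: · ADDLT
2: · ADDVS
3: ✓ CMP  NZCV=1001
4: · MOVPL
5: · SUBEQ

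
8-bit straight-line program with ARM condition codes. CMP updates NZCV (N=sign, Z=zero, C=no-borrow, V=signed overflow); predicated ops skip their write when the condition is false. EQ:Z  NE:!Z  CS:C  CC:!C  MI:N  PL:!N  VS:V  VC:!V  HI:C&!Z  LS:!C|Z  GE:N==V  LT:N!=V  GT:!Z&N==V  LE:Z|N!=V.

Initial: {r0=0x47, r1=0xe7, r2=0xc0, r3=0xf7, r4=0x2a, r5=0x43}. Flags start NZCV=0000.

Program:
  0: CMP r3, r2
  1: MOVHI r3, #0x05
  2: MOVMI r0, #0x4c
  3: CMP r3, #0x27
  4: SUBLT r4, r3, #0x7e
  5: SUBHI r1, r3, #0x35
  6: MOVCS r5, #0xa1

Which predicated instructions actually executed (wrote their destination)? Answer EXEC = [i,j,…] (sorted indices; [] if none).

EXEC = [1,4]

0: ✓ CMP  NZCV=0010
1: ✓ MOVHI  r3←0x05
2: · MOVMI
3: ✓ CMP  NZCV=1000
4: ✓ SUBLT  r4←0x87
5: · SUBHI
6: · MOVCS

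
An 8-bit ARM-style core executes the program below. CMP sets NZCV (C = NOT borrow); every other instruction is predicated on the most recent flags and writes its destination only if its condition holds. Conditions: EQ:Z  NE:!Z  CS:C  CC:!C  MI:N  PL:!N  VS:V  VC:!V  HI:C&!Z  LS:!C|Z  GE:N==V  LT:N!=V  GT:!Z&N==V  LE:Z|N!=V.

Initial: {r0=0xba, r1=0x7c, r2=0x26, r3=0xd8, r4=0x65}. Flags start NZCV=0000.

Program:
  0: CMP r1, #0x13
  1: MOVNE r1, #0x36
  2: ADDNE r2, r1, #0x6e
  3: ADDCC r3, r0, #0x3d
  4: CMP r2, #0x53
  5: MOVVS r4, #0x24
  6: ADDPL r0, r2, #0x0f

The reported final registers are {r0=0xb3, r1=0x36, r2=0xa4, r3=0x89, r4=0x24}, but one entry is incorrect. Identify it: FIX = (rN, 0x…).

FIX = (r3, 0xd8)

[0] flags=0010 → (cmp)
[1] flags=0010 NE?T → r1=0x36
[2] flags=0010 NE?T → r2=0xa4
[3] flags=0010 CC?F → skip
[4] flags=0011 → (cmp)
[5] flags=0011 VS?T → r4=0x24
[6] flags=0011 PL?T → r0=0xb3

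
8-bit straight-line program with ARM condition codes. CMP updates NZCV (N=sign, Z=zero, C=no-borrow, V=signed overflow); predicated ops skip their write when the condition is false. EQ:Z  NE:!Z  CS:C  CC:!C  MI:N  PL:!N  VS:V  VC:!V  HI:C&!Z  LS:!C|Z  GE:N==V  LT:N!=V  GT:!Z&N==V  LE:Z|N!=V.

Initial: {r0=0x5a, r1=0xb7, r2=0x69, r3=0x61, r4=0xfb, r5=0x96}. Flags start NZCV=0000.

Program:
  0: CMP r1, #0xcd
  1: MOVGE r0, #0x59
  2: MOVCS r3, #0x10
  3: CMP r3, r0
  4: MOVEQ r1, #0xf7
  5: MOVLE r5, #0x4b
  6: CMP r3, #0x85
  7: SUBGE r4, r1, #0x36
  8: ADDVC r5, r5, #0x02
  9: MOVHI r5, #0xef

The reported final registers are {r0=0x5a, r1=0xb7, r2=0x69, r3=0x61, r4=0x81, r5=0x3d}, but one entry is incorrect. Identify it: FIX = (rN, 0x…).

FIX = (r5, 0x96)

0: ✓ CMP  NZCV=1000
1: · MOVGE
2: · MOVCS
3: ✓ CMP  NZCV=0010
4: · MOVEQ
5: · MOVLE
6: ✓ CMP  NZCV=1001
7: ✓ SUBGE  r4←0x81
8: · ADDVC
9: · MOVHI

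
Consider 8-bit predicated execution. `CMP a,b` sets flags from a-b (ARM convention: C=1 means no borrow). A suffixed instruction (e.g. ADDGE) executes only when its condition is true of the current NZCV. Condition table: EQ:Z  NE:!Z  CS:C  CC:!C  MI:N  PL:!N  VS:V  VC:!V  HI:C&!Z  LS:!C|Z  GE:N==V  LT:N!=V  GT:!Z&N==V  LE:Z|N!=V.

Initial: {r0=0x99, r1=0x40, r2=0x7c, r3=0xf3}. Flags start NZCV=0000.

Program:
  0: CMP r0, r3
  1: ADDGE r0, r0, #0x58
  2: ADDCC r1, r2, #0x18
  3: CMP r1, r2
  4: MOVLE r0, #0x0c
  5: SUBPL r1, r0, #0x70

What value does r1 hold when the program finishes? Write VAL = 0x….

[0] flags=1000 → (cmp)
[1] flags=1000 GE?F → skip
[2] flags=1000 CC?T → r1=0x94
[3] flags=0011 → (cmp)
[4] flags=0011 LE?T → r0=0x0c
[5] flags=0011 PL?T → r1=0x9c

VAL = 0x9c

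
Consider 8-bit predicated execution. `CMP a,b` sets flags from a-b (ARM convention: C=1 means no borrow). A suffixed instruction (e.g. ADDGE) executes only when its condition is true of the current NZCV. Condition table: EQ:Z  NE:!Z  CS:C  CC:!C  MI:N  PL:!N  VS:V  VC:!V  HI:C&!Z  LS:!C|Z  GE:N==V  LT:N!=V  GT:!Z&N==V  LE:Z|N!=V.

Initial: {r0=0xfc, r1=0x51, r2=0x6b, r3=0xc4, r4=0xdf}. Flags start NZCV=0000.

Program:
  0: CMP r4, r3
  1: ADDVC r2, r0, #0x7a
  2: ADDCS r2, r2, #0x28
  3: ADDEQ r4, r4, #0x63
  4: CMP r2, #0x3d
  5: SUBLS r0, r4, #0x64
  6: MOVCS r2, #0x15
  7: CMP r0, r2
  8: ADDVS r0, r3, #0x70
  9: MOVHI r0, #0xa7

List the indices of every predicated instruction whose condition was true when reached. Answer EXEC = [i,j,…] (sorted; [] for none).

EXEC = [1,2,6,9]

0: ✓ CMP  NZCV=0010
1: ✓ ADDVC  r2←0x76
2: ✓ ADDCS  r2←0x9e
3: · ADDEQ
4: ✓ CMP  NZCV=0011
5: · SUBLS
6: ✓ MOVCS  r2←0x15
7: ✓ CMP  NZCV=1010
8: · ADDVS
9: ✓ MOVHI  r0←0xa7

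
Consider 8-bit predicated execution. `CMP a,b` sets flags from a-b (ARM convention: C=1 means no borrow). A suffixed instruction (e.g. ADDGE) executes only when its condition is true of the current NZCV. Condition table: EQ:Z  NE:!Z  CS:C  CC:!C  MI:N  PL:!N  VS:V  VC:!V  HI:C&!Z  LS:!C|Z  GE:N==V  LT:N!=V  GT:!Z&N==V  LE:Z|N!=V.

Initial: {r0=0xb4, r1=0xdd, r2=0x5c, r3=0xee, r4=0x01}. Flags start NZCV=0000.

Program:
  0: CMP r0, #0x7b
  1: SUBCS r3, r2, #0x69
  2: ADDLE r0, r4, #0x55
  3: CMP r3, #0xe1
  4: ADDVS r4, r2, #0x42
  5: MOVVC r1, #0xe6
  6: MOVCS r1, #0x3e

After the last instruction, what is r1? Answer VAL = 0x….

[0] flags=0011 → (cmp)
[1] flags=0011 CS?T → r3=0xf3
[2] flags=0011 LE?T → r0=0x56
[3] flags=0010 → (cmp)
[4] flags=0010 VS?F → skip
[5] flags=0010 VC?T → r1=0xe6
[6] flags=0010 CS?T → r1=0x3e

VAL = 0x3e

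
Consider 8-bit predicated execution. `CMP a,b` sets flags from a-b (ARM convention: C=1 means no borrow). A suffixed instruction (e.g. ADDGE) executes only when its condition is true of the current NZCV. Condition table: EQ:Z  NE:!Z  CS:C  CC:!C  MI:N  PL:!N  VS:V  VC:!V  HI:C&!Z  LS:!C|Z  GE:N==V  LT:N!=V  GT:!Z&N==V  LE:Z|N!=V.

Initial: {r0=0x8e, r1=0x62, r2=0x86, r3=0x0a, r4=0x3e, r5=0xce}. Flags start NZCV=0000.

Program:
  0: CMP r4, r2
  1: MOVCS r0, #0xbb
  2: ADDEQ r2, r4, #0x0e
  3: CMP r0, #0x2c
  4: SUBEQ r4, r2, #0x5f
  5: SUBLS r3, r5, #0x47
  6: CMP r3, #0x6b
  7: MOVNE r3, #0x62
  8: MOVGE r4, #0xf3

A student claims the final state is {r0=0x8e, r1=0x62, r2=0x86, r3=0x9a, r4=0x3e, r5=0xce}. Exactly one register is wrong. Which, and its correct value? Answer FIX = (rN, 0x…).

FIX = (r3, 0x62)

[0] flags=1001 → (cmp)
[1] flags=1001 CS?F → skip
[2] flags=1001 EQ?F → skip
[3] flags=0011 → (cmp)
[4] flags=0011 EQ?F → skip
[5] flags=0011 LS?F → skip
[6] flags=1000 → (cmp)
[7] flags=1000 NE?T → r3=0x62
[8] flags=1000 GE?F → skip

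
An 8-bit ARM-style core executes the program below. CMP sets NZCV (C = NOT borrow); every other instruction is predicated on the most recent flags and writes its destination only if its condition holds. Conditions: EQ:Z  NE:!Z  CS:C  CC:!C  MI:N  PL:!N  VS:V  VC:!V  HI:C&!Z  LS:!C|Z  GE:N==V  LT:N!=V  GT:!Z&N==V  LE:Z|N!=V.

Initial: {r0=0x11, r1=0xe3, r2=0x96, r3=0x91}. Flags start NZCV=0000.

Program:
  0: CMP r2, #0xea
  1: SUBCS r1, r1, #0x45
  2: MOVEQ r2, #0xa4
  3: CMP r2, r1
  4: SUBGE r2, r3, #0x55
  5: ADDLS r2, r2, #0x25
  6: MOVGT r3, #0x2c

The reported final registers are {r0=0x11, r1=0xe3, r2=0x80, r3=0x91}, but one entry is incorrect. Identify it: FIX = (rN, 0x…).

[0] flags=1000 → (cmp)
[1] flags=1000 CS?F → skip
[2] flags=1000 EQ?F → skip
[3] flags=1000 → (cmp)
[4] flags=1000 GE?F → skip
[5] flags=1000 LS?T → r2=0xbb
[6] flags=1000 GT?F → skip

FIX = (r2, 0xbb)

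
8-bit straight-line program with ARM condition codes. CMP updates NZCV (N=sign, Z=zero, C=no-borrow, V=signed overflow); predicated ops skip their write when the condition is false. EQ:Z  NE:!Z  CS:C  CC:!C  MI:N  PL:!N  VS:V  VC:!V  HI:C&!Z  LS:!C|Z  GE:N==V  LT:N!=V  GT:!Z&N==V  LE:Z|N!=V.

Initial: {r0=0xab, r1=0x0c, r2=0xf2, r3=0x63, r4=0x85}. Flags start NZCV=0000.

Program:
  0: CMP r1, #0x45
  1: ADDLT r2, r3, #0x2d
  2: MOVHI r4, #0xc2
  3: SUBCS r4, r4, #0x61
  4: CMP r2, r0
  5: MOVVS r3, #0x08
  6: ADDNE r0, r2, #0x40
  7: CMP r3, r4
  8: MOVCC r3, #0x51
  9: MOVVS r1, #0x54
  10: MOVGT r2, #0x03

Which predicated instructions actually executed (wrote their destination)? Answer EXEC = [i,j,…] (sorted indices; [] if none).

EXEC = [1,6,8,9,10]

[0] flags=1000 → (cmp)
[1] flags=1000 LT?T → r2=0x90
[2] flags=1000 HI?F → skip
[3] flags=1000 CS?F → skip
[4] flags=1000 → (cmp)
[5] flags=1000 VS?F → skip
[6] flags=1000 NE?T → r0=0xd0
[7] flags=1001 → (cmp)
[8] flags=1001 CC?T → r3=0x51
[9] flags=1001 VS?T → r1=0x54
[10] flags=1001 GT?T → r2=0x03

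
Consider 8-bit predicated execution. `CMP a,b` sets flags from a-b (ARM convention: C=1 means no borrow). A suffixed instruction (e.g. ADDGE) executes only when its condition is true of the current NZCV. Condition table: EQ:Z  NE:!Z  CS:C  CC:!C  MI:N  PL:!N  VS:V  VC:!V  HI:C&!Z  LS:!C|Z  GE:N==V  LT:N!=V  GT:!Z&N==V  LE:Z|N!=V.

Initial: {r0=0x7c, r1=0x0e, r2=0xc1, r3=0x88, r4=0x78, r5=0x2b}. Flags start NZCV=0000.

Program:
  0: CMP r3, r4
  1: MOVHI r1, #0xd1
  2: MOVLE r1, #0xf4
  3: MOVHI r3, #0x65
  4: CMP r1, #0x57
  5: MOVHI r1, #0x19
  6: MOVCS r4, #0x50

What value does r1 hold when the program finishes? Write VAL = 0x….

[0] flags=0011 → (cmp)
[1] flags=0011 HI?T → r1=0xd1
[2] flags=0011 LE?T → r1=0xf4
[3] flags=0011 HI?T → r3=0x65
[4] flags=1010 → (cmp)
[5] flags=1010 HI?T → r1=0x19
[6] flags=1010 CS?T → r4=0x50

VAL = 0x19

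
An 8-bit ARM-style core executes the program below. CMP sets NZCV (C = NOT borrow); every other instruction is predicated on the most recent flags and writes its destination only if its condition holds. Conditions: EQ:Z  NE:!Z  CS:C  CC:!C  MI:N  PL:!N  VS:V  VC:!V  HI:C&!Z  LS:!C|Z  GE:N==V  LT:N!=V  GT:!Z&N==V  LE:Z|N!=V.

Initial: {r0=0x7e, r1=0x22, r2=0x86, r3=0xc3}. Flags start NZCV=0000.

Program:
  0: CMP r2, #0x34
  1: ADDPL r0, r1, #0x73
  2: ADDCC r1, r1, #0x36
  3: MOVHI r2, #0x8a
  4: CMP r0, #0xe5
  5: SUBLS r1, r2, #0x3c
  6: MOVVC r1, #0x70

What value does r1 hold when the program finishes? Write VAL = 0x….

0: ✓ CMP  NZCV=0011
1: ✓ ADDPL  r0←0x95
2: · ADDCC
3: ✓ MOVHI  r2←0x8a
4: ✓ CMP  NZCV=1000
5: ✓ SUBLS  r1←0x4e
6: ✓ MOVVC  r1←0x70

VAL = 0x70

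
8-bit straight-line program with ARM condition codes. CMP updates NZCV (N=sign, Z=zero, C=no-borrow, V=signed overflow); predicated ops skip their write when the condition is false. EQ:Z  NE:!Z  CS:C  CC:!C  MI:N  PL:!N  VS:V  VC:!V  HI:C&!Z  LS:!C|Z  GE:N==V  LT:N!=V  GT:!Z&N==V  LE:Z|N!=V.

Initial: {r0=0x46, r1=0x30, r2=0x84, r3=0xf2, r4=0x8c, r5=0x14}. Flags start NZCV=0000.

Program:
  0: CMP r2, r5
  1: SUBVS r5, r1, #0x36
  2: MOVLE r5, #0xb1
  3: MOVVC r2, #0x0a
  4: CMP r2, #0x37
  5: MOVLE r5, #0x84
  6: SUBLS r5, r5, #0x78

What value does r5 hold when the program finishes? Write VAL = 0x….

0: ✓ CMP  NZCV=0011
1: ✓ SUBVS  r5←0xfa
2: ✓ MOVLE  r5←0xb1
3: · MOVVC
4: ✓ CMP  NZCV=0011
5: ✓ MOVLE  r5←0x84
6: · SUBLS

VAL = 0x84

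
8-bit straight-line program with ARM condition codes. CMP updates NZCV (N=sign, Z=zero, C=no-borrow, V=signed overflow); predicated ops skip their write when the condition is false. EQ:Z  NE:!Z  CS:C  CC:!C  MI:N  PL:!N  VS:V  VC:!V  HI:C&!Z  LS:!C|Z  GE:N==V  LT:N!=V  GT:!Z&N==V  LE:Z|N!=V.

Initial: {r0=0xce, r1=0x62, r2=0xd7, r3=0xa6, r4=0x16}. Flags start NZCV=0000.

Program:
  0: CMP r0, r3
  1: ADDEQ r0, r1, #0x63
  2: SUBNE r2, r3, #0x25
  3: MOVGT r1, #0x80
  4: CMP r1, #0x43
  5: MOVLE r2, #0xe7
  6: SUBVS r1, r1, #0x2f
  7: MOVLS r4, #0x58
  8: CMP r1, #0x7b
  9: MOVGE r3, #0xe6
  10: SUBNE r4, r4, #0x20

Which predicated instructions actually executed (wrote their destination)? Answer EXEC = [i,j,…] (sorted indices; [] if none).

[0] flags=0010 → (cmp)
[1] flags=0010 EQ?F → skip
[2] flags=0010 NE?T → r2=0x81
[3] flags=0010 GT?T → r1=0x80
[4] flags=0011 → (cmp)
[5] flags=0011 LE?T → r2=0xe7
[6] flags=0011 VS?T → r1=0x51
[7] flags=0011 LS?F → skip
[8] flags=1000 → (cmp)
[9] flags=1000 GE?F → skip
[10] flags=1000 NE?T → r4=0xf6

EXEC = [2,3,5,6,10]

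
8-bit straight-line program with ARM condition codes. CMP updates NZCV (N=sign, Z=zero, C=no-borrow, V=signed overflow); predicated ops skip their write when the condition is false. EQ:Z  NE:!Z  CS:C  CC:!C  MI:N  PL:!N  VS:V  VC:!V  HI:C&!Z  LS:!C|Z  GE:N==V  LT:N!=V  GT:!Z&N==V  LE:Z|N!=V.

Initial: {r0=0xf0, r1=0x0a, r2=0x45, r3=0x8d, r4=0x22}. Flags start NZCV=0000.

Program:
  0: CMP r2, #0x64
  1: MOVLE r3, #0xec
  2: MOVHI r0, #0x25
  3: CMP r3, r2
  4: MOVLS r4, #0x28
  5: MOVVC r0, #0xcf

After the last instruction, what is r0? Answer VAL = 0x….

[0] flags=1000 → (cmp)
[1] flags=1000 LE?T → r3=0xec
[2] flags=1000 HI?F → skip
[3] flags=1010 → (cmp)
[4] flags=1010 LS?F → skip
[5] flags=1010 VC?T → r0=0xcf

VAL = 0xcf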